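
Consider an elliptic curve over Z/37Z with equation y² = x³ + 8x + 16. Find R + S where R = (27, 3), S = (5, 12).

(27, 3) + (5, 12). λ = (12 - 3)/(5 - 27) ≡ 9/15 mod 37. 15⁻¹ ≡ 5 (mod 37), so λ ≡ 8.
  x = λ² - 27 - 5 = 64 - 32 ≡ 32; y = λ·(27 - 32) - 3 ≡ 31. → (32, 31)

(32, 31)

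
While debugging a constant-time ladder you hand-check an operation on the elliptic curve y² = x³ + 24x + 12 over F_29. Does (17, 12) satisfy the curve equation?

no

y² = 12² ≡ 28; x³ + 24x + 12 = 5333 ≡ 26 (mod 29). 28 ≠ 26.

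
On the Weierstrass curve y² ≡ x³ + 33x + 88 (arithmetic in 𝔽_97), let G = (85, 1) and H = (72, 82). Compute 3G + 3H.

(8, 66)

First 3G:
Repeated addition: build up to 3G.
2G: tangent at (85, 1): λ = (3·85² + 33)/(2·1) ≡ 77/2. 2⁻¹ ≡ 49 (mod 97), so λ ≡ 77·49 ≡ 87.
  x = λ² - 85 - 85 = 7569 - 170 ≡ 27; y = λ·(85 - 27) - 1 ≡ 1. → (27, 1)
3G: (27, 1) + (85, 1). λ = (1 - 1)/(85 - 27) ≡ 0/58 mod 97. 58⁻¹ ≡ 92 (mod 97), so λ ≡ 0.
  x = λ² - 27 - 85 = 0 - 112 ≡ 82; y = λ·(27 - 82) - 1 ≡ 96. → (82, 96)
3G = (82, 96).
Next 3H:
Repeated addition: build up to 3H.
2H: tangent at (72, 82): λ = (3·72² + 33)/(2·82) ≡ 65/67. 67⁻¹ ≡ 42 (mod 97) since 67·42 = 2814 ≡ 1, so λ ≡ 65·42 ≡ 14.
  x = λ² - 72 - 72 = 196 - 144 ≡ 52; y = λ·(72 - 52) - 82 ≡ 4. → (52, 4)
3H: (52, 4) + (72, 82). λ = (82 - 4)/(72 - 52) ≡ 78/20 mod 97. 20⁻¹ ≡ 34 (mod 97) since 20·34 = 680 ≡ 1, so λ ≡ 33.
  x = λ² - 52 - 72 = 1089 - 124 ≡ 92; y = λ·(52 - 92) - 4 ≡ 34. → (92, 34)
3H = (92, 34).
Finally 3G + 3H:
(82, 96) + (92, 34). λ = (34 - 96)/(92 - 82) ≡ 35/10 mod 97. 10⁻¹ ≡ 68 (mod 97), so λ ≡ 52.
  x = λ² - 82 - 92 = 2704 - 174 ≡ 8; y = λ·(82 - 8) - 96 ≡ 66. → (8, 66)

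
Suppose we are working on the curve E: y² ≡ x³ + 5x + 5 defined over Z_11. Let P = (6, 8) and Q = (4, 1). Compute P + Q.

(5, 1)

(6, 8) + (4, 1). λ = (1 - 8)/(4 - 6) ≡ 4/9 mod 11. 9⁻¹ ≡ 5 (mod 11) since 9·5 = 45 ≡ 1, so λ ≡ 9.
  x = λ² - 6 - 4 = 81 - 10 ≡ 5; y = λ·(6 - 5) - 8 ≡ 1. → (5, 1)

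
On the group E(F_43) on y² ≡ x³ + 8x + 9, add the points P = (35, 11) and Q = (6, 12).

(11, 3)

(35, 11) + (6, 12). λ = (12 - 11)/(6 - 35) ≡ 1/14 mod 43. 14⁻¹ ≡ 40 (mod 43) since 14·40 = 560 ≡ 1, so λ ≡ 40.
  x = λ² - 35 - 6 = 1600 - 41 ≡ 11; y = λ·(35 - 11) - 11 ≡ 3. → (11, 3)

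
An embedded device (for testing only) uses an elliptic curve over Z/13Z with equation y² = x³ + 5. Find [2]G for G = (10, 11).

(2, 0)

tangent at (10, 11): λ = (3·10² + 0)/(2·11) ≡ 1/9. 9⁻¹ ≡ 3 (mod 13), so λ ≡ 1·3 ≡ 3.
  x = λ² - 10 - 10 = 9 - 20 ≡ 2; y = λ·(10 - 2) - 11 ≡ 0. → (2, 0)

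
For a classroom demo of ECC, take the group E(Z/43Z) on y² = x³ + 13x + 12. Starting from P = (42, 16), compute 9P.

Repeated addition: build up to 9P.
2P: tangent at (42, 16): λ = (3·42² + 13)/(2·16) ≡ 16/32. 32⁻¹ ≡ 39 (mod 43) since 32·39 = 1248 ≡ 1, so λ ≡ 16·39 ≡ 22.
  x = λ² - 42 - 42 = 484 - 84 ≡ 13; y = λ·(42 - 13) - 16 ≡ 20. → (13, 20)
3P: (13, 20) + (42, 16). λ = (16 - 20)/(42 - 13) ≡ 39/29 mod 43. 29⁻¹ ≡ 3 (mod 43) since 29·3 = 87 ≡ 1, so λ ≡ 31.
  x = λ² - 13 - 42 = 961 - 55 ≡ 3; y = λ·(13 - 3) - 20 ≡ 32. → (3, 32)
4P: (3, 32) + (42, 16). λ = (16 - 32)/(42 - 3) ≡ 27/39 mod 43. 39⁻¹ ≡ 32 (mod 43) since 39·32 = 1248 ≡ 1, so λ ≡ 4.
  x = λ² - 3 - 42 = 16 - 45 ≡ 14; y = λ·(3 - 14) - 32 ≡ 10. → (14, 10)
5P: (14, 10) + (42, 16). λ = (16 - 10)/(42 - 14) ≡ 6/28 mod 43. 28⁻¹ ≡ 20 (mod 43), so λ ≡ 34.
  x = λ² - 14 - 42 = 1156 - 56 ≡ 25; y = λ·(14 - 25) - 10 ≡ 3. → (25, 3)
6P: (25, 3) + (42, 16). λ = (16 - 3)/(42 - 25) ≡ 13/17 mod 43. 17⁻¹ ≡ 38 (mod 43), so λ ≡ 21.
  x = λ² - 25 - 42 = 441 - 67 ≡ 30; y = λ·(25 - 30) - 3 ≡ 21. → (30, 21)
7P: (30, 21) + (42, 16). λ = (16 - 21)/(42 - 30) ≡ 38/12 mod 43. 12⁻¹ ≡ 18 (mod 43) since 12·18 = 216 ≡ 1, so λ ≡ 39.
  x = λ² - 30 - 42 = 1521 - 72 ≡ 30; y = λ·(30 - 30) - 21 ≡ 22. → (30, 22)
8P: (30, 22) + (42, 16). λ = (16 - 22)/(42 - 30) ≡ 37/12 mod 43. 12⁻¹ ≡ 18 (mod 43) since 12·18 = 216 ≡ 1, so λ ≡ 21.
  x = λ² - 30 - 42 = 441 - 72 ≡ 25; y = λ·(30 - 25) - 22 ≡ 40. → (25, 40)
9P: (25, 40) + (42, 16). λ = (16 - 40)/(42 - 25) ≡ 19/17 mod 43. 17⁻¹ ≡ 38 (mod 43), so λ ≡ 34.
  x = λ² - 25 - 42 = 1156 - 67 ≡ 14; y = λ·(25 - 14) - 40 ≡ 33. → (14, 33)

(14, 33)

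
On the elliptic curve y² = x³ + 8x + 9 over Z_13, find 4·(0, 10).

Write G = (0, 10).
Double-and-add on 4 = (100)₂. Start with G = (0, 10) for the leading 1-bit.
double: tangent at (0, 10): λ = (3·0² + 8)/(2·10) ≡ 8/7. 7⁻¹ ≡ 2 (mod 13) since 7·2 = 14 ≡ 1, so λ ≡ 8·2 ≡ 3.
  x = λ² - 0 - 0 = 9 - 0 ≡ 9; y = λ·(0 - 9) - 10 ≡ 2. → (9, 2)
double: tangent at (9, 2): λ = (3·9² + 8)/(2·2) ≡ 4/4. 4⁻¹ ≡ 10 (mod 13), so λ ≡ 4·10 ≡ 1.
  x = λ² - 9 - 9 = 1 - 18 ≡ 9; y = λ·(9 - 9) - 2 ≡ 11. → (9, 11)

(9, 11)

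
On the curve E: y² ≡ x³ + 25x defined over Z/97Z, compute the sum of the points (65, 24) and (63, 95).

(65, 24) + (63, 95). λ = (95 - 24)/(63 - 65) ≡ 71/95 mod 97. 95⁻¹ ≡ 48 (mod 97) since 95·48 = 4560 ≡ 1, so λ ≡ 13.
  x = λ² - 65 - 63 = 169 - 128 ≡ 41; y = λ·(65 - 41) - 24 ≡ 94. → (41, 94)

(41, 94)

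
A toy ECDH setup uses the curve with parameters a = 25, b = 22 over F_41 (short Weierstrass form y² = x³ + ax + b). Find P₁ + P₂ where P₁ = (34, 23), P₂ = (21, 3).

(25, 35)

(34, 23) + (21, 3). λ = (3 - 23)/(21 - 34) ≡ 21/28 mod 41. 28⁻¹ ≡ 22 (mod 41) since 28·22 = 616 ≡ 1, so λ ≡ 11.
  x = λ² - 34 - 21 = 121 - 55 ≡ 25; y = λ·(34 - 25) - 23 ≡ 35. → (25, 35)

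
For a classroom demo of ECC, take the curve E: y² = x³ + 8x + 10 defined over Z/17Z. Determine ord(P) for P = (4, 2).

2P: tangent at (4, 2): λ = (3·4² + 8)/(2·2) ≡ 5/4. 4⁻¹ ≡ 13 (mod 17), so λ ≡ 5·13 ≡ 14.
  x = λ² - 4 - 4 = 196 - 8 ≡ 1; y = λ·(4 - 1) - 2 ≡ 6. → (1, 6)
3P: (1, 6) + (4, 2). λ = (2 - 6)/(4 - 1) ≡ 13/3 mod 17. 3⁻¹ ≡ 6 (mod 17), so λ ≡ 10.
  x = λ² - 1 - 4 = 100 - 5 ≡ 10; y = λ·(1 - 10) - 6 ≡ 6. → (10, 6)
4P: (10, 6) + (4, 2). λ = (2 - 6)/(4 - 10) ≡ 13/11 mod 17. 11⁻¹ ≡ 14 (mod 17), so λ ≡ 12.
  x = λ² - 10 - 4 = 144 - 14 ≡ 11; y = λ·(10 - 11) - 6 ≡ 16. → (11, 16)
5P: (11, 16) + (4, 2). λ = (2 - 16)/(4 - 11) ≡ 3/10 mod 17. 10⁻¹ ≡ 12 (mod 17), so λ ≡ 2.
  x = λ² - 11 - 4 = 4 - 15 ≡ 6; y = λ·(11 - 6) - 16 ≡ 11. → (6, 11)
6P: (6, 11) + (4, 2). λ = (2 - 11)/(4 - 6) ≡ 8/15 mod 17. 15⁻¹ ≡ 8 (mod 17), so λ ≡ 13.
  x = λ² - 6 - 4 = 169 - 10 ≡ 6; y = λ·(6 - 6) - 11 ≡ 6. → (6, 6)
7P: (6, 6) + (4, 2). λ = (2 - 6)/(4 - 6) ≡ 13/15 mod 17. 15⁻¹ ≡ 8 (mod 17) since 15·8 = 120 ≡ 1, so λ ≡ 2.
  x = λ² - 6 - 4 = 4 - 10 ≡ 11; y = λ·(6 - 11) - 6 ≡ 1. → (11, 1)
8P: (11, 1) + (4, 2). λ = (2 - 1)/(4 - 11) ≡ 1/10 mod 17. 10⁻¹ ≡ 12 (mod 17), so λ ≡ 12.
  x = λ² - 11 - 4 = 144 - 15 ≡ 10; y = λ·(11 - 10) - 1 ≡ 11. → (10, 11)
9P: (10, 11) + (4, 2). λ = (2 - 11)/(4 - 10) ≡ 8/11 mod 17. 11⁻¹ ≡ 14 (mod 17) since 11·14 = 154 ≡ 1, so λ ≡ 10.
  x = λ² - 10 - 4 = 100 - 14 ≡ 1; y = λ·(10 - 1) - 11 ≡ 11. → (1, 11)
10P: (1, 11) + (4, 2). λ = (2 - 11)/(4 - 1) ≡ 8/3 mod 17. 3⁻¹ ≡ 6 (mod 17), so λ ≡ 14.
  x = λ² - 1 - 4 = 196 - 5 ≡ 4; y = λ·(1 - 4) - 11 ≡ 15. → (4, 15)
11P: (4, 15) + (4, 2): same x and y₁ ≡ -y₂, so the sum is ∞.
11P = ∞, so the order is 11.

11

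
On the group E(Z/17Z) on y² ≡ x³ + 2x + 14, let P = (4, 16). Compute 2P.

(5, 9)

tangent at (4, 16): λ = (3·4² + 2)/(2·16) ≡ 16/15. 15⁻¹ ≡ 8 (mod 17) since 15·8 = 120 ≡ 1, so λ ≡ 16·8 ≡ 9.
  x = λ² - 4 - 4 = 81 - 8 ≡ 5; y = λ·(4 - 5) - 16 ≡ 9. → (5, 9)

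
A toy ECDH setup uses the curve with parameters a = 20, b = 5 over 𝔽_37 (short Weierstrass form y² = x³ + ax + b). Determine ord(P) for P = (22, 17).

2P: tangent at (22, 17): λ = (3·22² + 20)/(2·17) ≡ 29/34. 34⁻¹ ≡ 12 (mod 37) since 34·12 = 408 ≡ 1, so λ ≡ 29·12 ≡ 15.
  x = λ² - 22 - 22 = 225 - 44 ≡ 33; y = λ·(22 - 33) - 17 ≡ 3. → (33, 3)
3P: (33, 3) + (22, 17). λ = (17 - 3)/(22 - 33) ≡ 14/26 mod 37. 26⁻¹ ≡ 10 (mod 37) since 26·10 = 260 ≡ 1, so λ ≡ 29.
  x = λ² - 33 - 22 = 841 - 55 ≡ 9; y = λ·(33 - 9) - 3 ≡ 27. → (9, 27)
4P: (9, 27) + (22, 17). λ = (17 - 27)/(22 - 9) ≡ 27/13 mod 37. 13⁻¹ ≡ 20 (mod 37), so λ ≡ 22.
  x = λ² - 9 - 22 = 484 - 31 ≡ 9; y = λ·(9 - 9) - 27 ≡ 10. → (9, 10)
5P: (9, 10) + (22, 17). λ = (17 - 10)/(22 - 9) ≡ 7/13 mod 37. 13⁻¹ ≡ 20 (mod 37) since 13·20 = 260 ≡ 1, so λ ≡ 29.
  x = λ² - 9 - 22 = 841 - 31 ≡ 33; y = λ·(9 - 33) - 10 ≡ 34. → (33, 34)
6P: (33, 34) + (22, 17). λ = (17 - 34)/(22 - 33) ≡ 20/26 mod 37. 26⁻¹ ≡ 10 (mod 37), so λ ≡ 15.
  x = λ² - 33 - 22 = 225 - 55 ≡ 22; y = λ·(33 - 22) - 34 ≡ 20. → (22, 20)
7P: (22, 20) + (22, 17): same x and y₁ ≡ -y₂, so the sum is ∞.
7P = ∞, so the order is 7.

7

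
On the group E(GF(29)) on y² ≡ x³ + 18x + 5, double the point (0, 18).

(22, 0)

tangent at (0, 18): λ = (3·0² + 18)/(2·18) ≡ 18/7. 7⁻¹ ≡ 25 (mod 29) since 7·25 = 175 ≡ 1, so λ ≡ 18·25 ≡ 15.
  x = λ² - 0 - 0 = 225 - 0 ≡ 22; y = λ·(0 - 22) - 18 ≡ 0. → (22, 0)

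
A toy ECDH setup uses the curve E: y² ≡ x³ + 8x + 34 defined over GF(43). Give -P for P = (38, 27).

-(38, 27) = (38, -27 mod 43) = (38, 16).

(38, 16)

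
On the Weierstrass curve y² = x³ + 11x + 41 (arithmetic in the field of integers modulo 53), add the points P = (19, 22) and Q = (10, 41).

(19, 22) + (10, 41). λ = (41 - 22)/(10 - 19) ≡ 19/44 mod 53. 44⁻¹ ≡ 47 (mod 53) since 44·47 = 2068 ≡ 1, so λ ≡ 45.
  x = λ² - 19 - 10 = 2025 - 29 ≡ 35; y = λ·(19 - 35) - 22 ≡ 0. → (35, 0)

(35, 0)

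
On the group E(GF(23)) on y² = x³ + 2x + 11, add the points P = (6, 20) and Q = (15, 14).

(6, 20) + (15, 14). λ = (14 - 20)/(15 - 6) ≡ 17/9 mod 23. 9⁻¹ ≡ 18 (mod 23) since 9·18 = 162 ≡ 1, so λ ≡ 7.
  x = λ² - 6 - 15 = 49 - 21 ≡ 5; y = λ·(6 - 5) - 20 ≡ 10. → (5, 10)

(5, 10)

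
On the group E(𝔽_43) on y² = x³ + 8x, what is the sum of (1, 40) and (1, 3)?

The two points share x = 1 and their y-coordinates satisfy 40 + 3 ≡ 0 (mod 43), so they are inverses. Their sum is O.

O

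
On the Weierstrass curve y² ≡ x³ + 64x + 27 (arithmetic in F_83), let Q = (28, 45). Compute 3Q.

(71, 41)

Repeated addition: build up to 3Q.
2Q: tangent at (28, 45): λ = (3·28² + 64)/(2·45) ≡ 9/7. 7⁻¹ ≡ 12 (mod 83) since 7·12 = 84 ≡ 1, so λ ≡ 9·12 ≡ 25.
  x = λ² - 28 - 28 = 625 - 56 ≡ 71; y = λ·(28 - 71) - 45 ≡ 42. → (71, 42)
3Q: (71, 42) + (28, 45). λ = (45 - 42)/(28 - 71) ≡ 3/40 mod 83. 40⁻¹ ≡ 27 (mod 83) since 40·27 = 1080 ≡ 1, so λ ≡ 81.
  x = λ² - 71 - 28 = 6561 - 99 ≡ 71; y = λ·(71 - 71) - 42 ≡ 41. → (71, 41)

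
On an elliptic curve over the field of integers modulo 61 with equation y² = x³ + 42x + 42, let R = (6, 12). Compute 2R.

tangent at (6, 12): λ = (3·6² + 42)/(2·12) ≡ 28/24. 24⁻¹ ≡ 28 (mod 61) since 24·28 = 672 ≡ 1, so λ ≡ 28·28 ≡ 52.
  x = λ² - 6 - 6 = 2704 - 12 ≡ 8; y = λ·(6 - 8) - 12 ≡ 6. → (8, 6)

(8, 6)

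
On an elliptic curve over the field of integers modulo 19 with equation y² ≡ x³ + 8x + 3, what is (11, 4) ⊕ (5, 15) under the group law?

(11, 4) + (5, 15). λ = (15 - 4)/(5 - 11) ≡ 11/13 mod 19. 13⁻¹ ≡ 3 (mod 19), so λ ≡ 14.
  x = λ² - 11 - 5 = 196 - 16 ≡ 9; y = λ·(11 - 9) - 4 ≡ 5. → (9, 5)

(9, 5)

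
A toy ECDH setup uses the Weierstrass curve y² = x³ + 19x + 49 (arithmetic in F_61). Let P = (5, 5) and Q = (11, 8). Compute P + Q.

(30, 13)

(5, 5) + (11, 8). λ = (8 - 5)/(11 - 5) ≡ 3/6 mod 61. 6⁻¹ ≡ 51 (mod 61), so λ ≡ 31.
  x = λ² - 5 - 11 = 961 - 16 ≡ 30; y = λ·(5 - 30) - 5 ≡ 13. → (30, 13)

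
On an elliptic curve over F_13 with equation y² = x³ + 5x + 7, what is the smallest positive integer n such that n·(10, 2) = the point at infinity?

2P: tangent at (10, 2): λ = (3·10² + 5)/(2·2) ≡ 6/4. 4⁻¹ ≡ 10 (mod 13), so λ ≡ 6·10 ≡ 8.
  x = λ² - 10 - 10 = 64 - 20 ≡ 5; y = λ·(10 - 5) - 2 ≡ 12. → (5, 12)
3P: (5, 12) + (10, 2). λ = (2 - 12)/(10 - 5) ≡ 3/5 mod 13. 5⁻¹ ≡ 8 (mod 13), so λ ≡ 11.
  x = λ² - 5 - 10 = 121 - 15 ≡ 2; y = λ·(5 - 2) - 12 ≡ 8. → (2, 8)
4P: (2, 8) + (10, 2). λ = (2 - 8)/(10 - 2) ≡ 7/8 mod 13. 8⁻¹ ≡ 5 (mod 13) since 8·5 = 40 ≡ 1, so λ ≡ 9.
  x = λ² - 2 - 10 = 81 - 12 ≡ 4; y = λ·(2 - 4) - 8 ≡ 0. → (4, 0)
5P: (4, 0) + (10, 2). λ = (2 - 0)/(10 - 4) ≡ 2/6 mod 13. 6⁻¹ ≡ 11 (mod 13), so λ ≡ 9.
  x = λ² - 4 - 10 = 81 - 14 ≡ 2; y = λ·(4 - 2) - 0 ≡ 5. → (2, 5)
6P: (2, 5) + (10, 2). λ = (2 - 5)/(10 - 2) ≡ 10/8 mod 13. 8⁻¹ ≡ 5 (mod 13), so λ ≡ 11.
  x = λ² - 2 - 10 = 121 - 12 ≡ 5; y = λ·(2 - 5) - 5 ≡ 1. → (5, 1)
7P: (5, 1) + (10, 2). λ = (2 - 1)/(10 - 5) ≡ 1/5 mod 13. 5⁻¹ ≡ 8 (mod 13), so λ ≡ 8.
  x = λ² - 5 - 10 = 64 - 15 ≡ 10; y = λ·(5 - 10) - 1 ≡ 11. → (10, 11)
8P: (10, 11) + (10, 2): same x and y₁ ≡ -y₂, so the sum is the point at infinity.
8P = the point at infinity, so the order is 8.

8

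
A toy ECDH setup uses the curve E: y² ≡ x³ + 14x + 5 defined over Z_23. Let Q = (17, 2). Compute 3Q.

(7, 3)

Repeated addition: build up to 3Q.
2Q: tangent at (17, 2): λ = (3·17² + 14)/(2·2) ≡ 7/4. 4⁻¹ ≡ 6 (mod 23) since 4·6 = 24 ≡ 1, so λ ≡ 7·6 ≡ 19.
  x = λ² - 17 - 17 = 361 - 34 ≡ 5; y = λ·(17 - 5) - 2 ≡ 19. → (5, 19)
3Q: (5, 19) + (17, 2). λ = (2 - 19)/(17 - 5) ≡ 6/12 mod 23. 12⁻¹ ≡ 2 (mod 23), so λ ≡ 12.
  x = λ² - 5 - 17 = 144 - 22 ≡ 7; y = λ·(5 - 7) - 19 ≡ 3. → (7, 3)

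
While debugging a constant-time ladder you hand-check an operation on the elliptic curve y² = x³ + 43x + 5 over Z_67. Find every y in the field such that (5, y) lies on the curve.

x³ + 43x + 5 = 345 ≡ 10 (mod 67).
Square roots of 10 mod 67: 12 and 55 (since 12² = 144 ≡ 10).

12, 55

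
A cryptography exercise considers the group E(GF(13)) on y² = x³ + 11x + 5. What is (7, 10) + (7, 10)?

tangent at (7, 10): λ = (3·7² + 11)/(2·10) ≡ 2/7. 7⁻¹ ≡ 2 (mod 13), so λ ≡ 2·2 ≡ 4.
  x = λ² - 7 - 7 = 16 - 14 ≡ 2; y = λ·(7 - 2) - 10 ≡ 10. → (2, 10)

(2, 10)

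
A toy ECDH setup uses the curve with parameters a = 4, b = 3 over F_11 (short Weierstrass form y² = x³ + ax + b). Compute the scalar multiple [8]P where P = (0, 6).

Repeated addition: build up to 8P.
2P: tangent at (0, 6): λ = (3·0² + 4)/(2·6) ≡ 4/1. 1⁻¹ ≡ 1 (mod 11), so λ ≡ 4·1 ≡ 4.
  x = λ² - 0 - 0 = 16 - 0 ≡ 5; y = λ·(0 - 5) - 6 ≡ 7. → (5, 7)
3P: (5, 7) + (0, 6). λ = (6 - 7)/(0 - 5) ≡ 10/6 mod 11. 6⁻¹ ≡ 2 (mod 11), so λ ≡ 9.
  x = λ² - 5 - 0 = 81 - 5 ≡ 10; y = λ·(5 - 10) - 7 ≡ 3. → (10, 3)
4P: (10, 3) + (0, 6). λ = (6 - 3)/(0 - 10) ≡ 3/1 mod 11. 1⁻¹ ≡ 1 (mod 11), so λ ≡ 3.
  x = λ² - 10 - 0 = 9 - 10 ≡ 10; y = λ·(10 - 10) - 3 ≡ 8. → (10, 8)
5P: (10, 8) + (0, 6). λ = (6 - 8)/(0 - 10) ≡ 9/1 mod 11. 1⁻¹ ≡ 1 (mod 11), so λ ≡ 9.
  x = λ² - 10 - 0 = 81 - 10 ≡ 5; y = λ·(10 - 5) - 8 ≡ 4. → (5, 4)
6P: (5, 4) + (0, 6). λ = (6 - 4)/(0 - 5) ≡ 2/6 mod 11. 6⁻¹ ≡ 2 (mod 11), so λ ≡ 4.
  x = λ² - 5 - 0 = 16 - 5 ≡ 0; y = λ·(5 - 0) - 4 ≡ 5. → (0, 5)
7P: (0, 5) + (0, 6): same x and y₁ ≡ -y₂, so the sum is O.
8P: O + (0, 6) = (0, 6) (identity).

(0, 6)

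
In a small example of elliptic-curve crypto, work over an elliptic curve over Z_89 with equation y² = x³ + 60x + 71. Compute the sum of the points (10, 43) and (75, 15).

(10, 43) + (75, 15). λ = (15 - 43)/(75 - 10) ≡ 61/65 mod 89. 65⁻¹ ≡ 63 (mod 89), so λ ≡ 16.
  x = λ² - 10 - 75 = 256 - 85 ≡ 82; y = λ·(10 - 82) - 43 ≡ 51. → (82, 51)

(82, 51)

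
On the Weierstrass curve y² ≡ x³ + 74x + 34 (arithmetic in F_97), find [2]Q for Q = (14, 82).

tangent at (14, 82): λ = (3·14² + 74)/(2·82) ≡ 80/67. 67⁻¹ ≡ 42 (mod 97), so λ ≡ 80·42 ≡ 62.
  x = λ² - 14 - 14 = 3844 - 28 ≡ 33; y = λ·(14 - 33) - 82 ≡ 1. → (33, 1)

(33, 1)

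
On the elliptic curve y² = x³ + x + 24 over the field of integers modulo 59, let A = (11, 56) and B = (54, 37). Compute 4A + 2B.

(24, 40)

First 4A:
Double-and-add on 4 = (100)₂. Start with A = (11, 56) for the leading 1-bit.
double: tangent at (11, 56): λ = (3·11² + 1)/(2·56) ≡ 10/53. 53⁻¹ ≡ 49 (mod 59), so λ ≡ 10·49 ≡ 18.
  x = λ² - 11 - 11 = 324 - 22 ≡ 7; y = λ·(11 - 7) - 56 ≡ 16. → (7, 16)
double: tangent at (7, 16): λ = (3·7² + 1)/(2·16) ≡ 30/32. 32⁻¹ ≡ 24 (mod 59) since 32·24 = 768 ≡ 1, so λ ≡ 30·24 ≡ 12.
  x = λ² - 7 - 7 = 144 - 14 ≡ 12; y = λ·(7 - 12) - 16 ≡ 42. → (12, 42)
4A = (12, 42).
Next 2B:
Repeated addition: build up to 2B.
2B: tangent at (54, 37): λ = (3·54² + 1)/(2·37) ≡ 17/15. 15⁻¹ ≡ 4 (mod 59) since 15·4 = 60 ≡ 1, so λ ≡ 17·4 ≡ 9.
  x = λ² - 54 - 54 = 81 - 108 ≡ 32; y = λ·(54 - 32) - 37 ≡ 43. → (32, 43)
2B = (32, 43).
Finally 4A + 2B:
(12, 42) + (32, 43). λ = (43 - 42)/(32 - 12) ≡ 1/20 mod 59. 20⁻¹ ≡ 3 (mod 59), so λ ≡ 3.
  x = λ² - 12 - 32 = 9 - 44 ≡ 24; y = λ·(12 - 24) - 42 ≡ 40. → (24, 40)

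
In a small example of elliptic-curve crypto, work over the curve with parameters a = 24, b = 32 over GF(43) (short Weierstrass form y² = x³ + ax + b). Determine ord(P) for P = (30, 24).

9

2P: tangent at (30, 24): λ = (3·30² + 24)/(2·24) ≡ 15/5. 5⁻¹ ≡ 26 (mod 43), so λ ≡ 15·26 ≡ 3.
  x = λ² - 30 - 30 = 9 - 60 ≡ 35; y = λ·(30 - 35) - 24 ≡ 4. → (35, 4)
3P: (35, 4) + (30, 24). λ = (24 - 4)/(30 - 35) ≡ 20/38 mod 43. 38⁻¹ ≡ 17 (mod 43), so λ ≡ 39.
  x = λ² - 35 - 30 = 1521 - 65 ≡ 37; y = λ·(35 - 37) - 4 ≡ 4. → (37, 4)
4P: (37, 4) + (30, 24). λ = (24 - 4)/(30 - 37) ≡ 20/36 mod 43. 36⁻¹ ≡ 6 (mod 43), so λ ≡ 34.
  x = λ² - 37 - 30 = 1156 - 67 ≡ 14; y = λ·(37 - 14) - 4 ≡ 4. → (14, 4)
5P: (14, 4) + (30, 24). λ = (24 - 4)/(30 - 14) ≡ 20/16 mod 43. 16⁻¹ ≡ 35 (mod 43), so λ ≡ 12.
  x = λ² - 14 - 30 = 144 - 44 ≡ 14; y = λ·(14 - 14) - 4 ≡ 39. → (14, 39)
6P: (14, 39) + (30, 24). λ = (24 - 39)/(30 - 14) ≡ 28/16 mod 43. 16⁻¹ ≡ 35 (mod 43) since 16·35 = 560 ≡ 1, so λ ≡ 34.
  x = λ² - 14 - 30 = 1156 - 44 ≡ 37; y = λ·(14 - 37) - 39 ≡ 39. → (37, 39)
7P: (37, 39) + (30, 24). λ = (24 - 39)/(30 - 37) ≡ 28/36 mod 43. 36⁻¹ ≡ 6 (mod 43), so λ ≡ 39.
  x = λ² - 37 - 30 = 1521 - 67 ≡ 35; y = λ·(37 - 35) - 39 ≡ 39. → (35, 39)
8P: (35, 39) + (30, 24). λ = (24 - 39)/(30 - 35) ≡ 28/38 mod 43. 38⁻¹ ≡ 17 (mod 43) since 38·17 = 646 ≡ 1, so λ ≡ 3.
  x = λ² - 35 - 30 = 9 - 65 ≡ 30; y = λ·(35 - 30) - 39 ≡ 19. → (30, 19)
9P: (30, 19) + (30, 24): same x and y₁ ≡ -y₂, so the sum is O.
9P = O, so the order is 9.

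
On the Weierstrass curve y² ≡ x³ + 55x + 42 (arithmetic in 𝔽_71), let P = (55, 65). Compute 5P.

(36, 55)

Double-and-add on 5 = (101)₂. Start with P = (55, 65) for the leading 1-bit.
double: tangent at (55, 65): λ = (3·55² + 55)/(2·65) ≡ 42/59. 59⁻¹ ≡ 65 (mod 71) since 59·65 = 3835 ≡ 1, so λ ≡ 42·65 ≡ 32.
  x = λ² - 55 - 55 = 1024 - 110 ≡ 62; y = λ·(55 - 62) - 65 ≡ 66. → (62, 66)
double: tangent at (62, 66): λ = (3·62² + 55)/(2·66) ≡ 14/61. 61⁻¹ ≡ 7 (mod 71), so λ ≡ 14·7 ≡ 27.
  x = λ² - 62 - 62 = 729 - 124 ≡ 37; y = λ·(62 - 37) - 66 ≡ 41. → (37, 41)
add P: (37, 41) + (55, 65). λ = (65 - 41)/(55 - 37) ≡ 24/18 mod 71. 18⁻¹ ≡ 4 (mod 71) since 18·4 = 72 ≡ 1, so λ ≡ 25.
  x = λ² - 37 - 55 = 625 - 92 ≡ 36; y = λ·(37 - 36) - 41 ≡ 55. → (36, 55)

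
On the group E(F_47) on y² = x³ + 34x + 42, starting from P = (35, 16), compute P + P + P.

(20, 36)

Repeated addition: build up to 3P.
2P: tangent at (35, 16): λ = (3·35² + 34)/(2·16) ≡ 43/32. 32⁻¹ ≡ 25 (mod 47), so λ ≡ 43·25 ≡ 41.
  x = λ² - 35 - 35 = 1681 - 70 ≡ 13; y = λ·(35 - 13) - 16 ≡ 40. → (13, 40)
3P: (13, 40) + (35, 16). λ = (16 - 40)/(35 - 13) ≡ 23/22 mod 47. 22⁻¹ ≡ 15 (mod 47) since 22·15 = 330 ≡ 1, so λ ≡ 16.
  x = λ² - 13 - 35 = 256 - 48 ≡ 20; y = λ·(13 - 20) - 40 ≡ 36. → (20, 36)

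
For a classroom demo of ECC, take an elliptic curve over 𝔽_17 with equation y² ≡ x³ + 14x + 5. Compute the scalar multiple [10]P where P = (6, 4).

(7, 15)

Double-and-add on 10 = (1010)₂. Start with P = (6, 4) for the leading 1-bit.
double: tangent at (6, 4): λ = (3·6² + 14)/(2·4) ≡ 3/8. 8⁻¹ ≡ 15 (mod 17), so λ ≡ 3·15 ≡ 11.
  x = λ² - 6 - 6 = 121 - 12 ≡ 7; y = λ·(6 - 7) - 4 ≡ 2. → (7, 2)
double: tangent at (7, 2): λ = (3·7² + 14)/(2·2) ≡ 8/4. 4⁻¹ ≡ 13 (mod 17) since 4·13 = 52 ≡ 1, so λ ≡ 8·13 ≡ 2.
  x = λ² - 7 - 7 = 4 - 14 ≡ 7; y = λ·(7 - 7) - 2 ≡ 15. → (7, 15)
add P: (7, 15) + (6, 4). λ = (4 - 15)/(6 - 7) ≡ 6/16 mod 17. 16⁻¹ ≡ 16 (mod 17) since 16·16 = 256 ≡ 1, so λ ≡ 11.
  x = λ² - 7 - 6 = 121 - 13 ≡ 6; y = λ·(7 - 6) - 15 ≡ 13. → (6, 13)
double: tangent at (6, 13): λ = (3·6² + 14)/(2·13) ≡ 3/9. 9⁻¹ ≡ 2 (mod 17) since 9·2 = 18 ≡ 1, so λ ≡ 3·2 ≡ 6.
  x = λ² - 6 - 6 = 36 - 12 ≡ 7; y = λ·(6 - 7) - 13 ≡ 15. → (7, 15)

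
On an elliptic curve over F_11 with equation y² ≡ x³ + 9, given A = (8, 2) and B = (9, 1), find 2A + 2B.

First 2A:
Repeated addition: build up to 2A.
2A: tangent at (8, 2): λ = (3·8² + 0)/(2·2) ≡ 5/4. 4⁻¹ ≡ 3 (mod 11), so λ ≡ 5·3 ≡ 4.
  x = λ² - 8 - 8 = 16 - 16 ≡ 0; y = λ·(8 - 0) - 2 ≡ 8. → (0, 8)
2A = (0, 8).
Next 2B:
Repeated addition: build up to 2B.
2B: tangent at (9, 1): λ = (3·9² + 0)/(2·1) ≡ 1/2. 2⁻¹ ≡ 6 (mod 11), so λ ≡ 1·6 ≡ 6.
  x = λ² - 9 - 9 = 36 - 18 ≡ 7; y = λ·(9 - 7) - 1 ≡ 0. → (7, 0)
2B = (7, 0).
Finally 2A + 2B:
(0, 8) + (7, 0). λ = (0 - 8)/(7 - 0) ≡ 3/7 mod 11. 7⁻¹ ≡ 8 (mod 11) since 7·8 = 56 ≡ 1, so λ ≡ 2.
  x = λ² - 0 - 7 = 4 - 7 ≡ 8; y = λ·(0 - 8) - 8 ≡ 9. → (8, 9)

(8, 9)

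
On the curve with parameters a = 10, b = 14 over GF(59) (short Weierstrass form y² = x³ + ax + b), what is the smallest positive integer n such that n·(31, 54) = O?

2P: tangent at (31, 54): λ = (3·31² + 10)/(2·54) ≡ 2/49. 49⁻¹ ≡ 53 (mod 59), so λ ≡ 2·53 ≡ 47.
  x = λ² - 31 - 31 = 2209 - 62 ≡ 23; y = λ·(31 - 23) - 54 ≡ 27. → (23, 27)
3P: (23, 27) + (31, 54). λ = (54 - 27)/(31 - 23) ≡ 27/8 mod 59. 8⁻¹ ≡ 37 (mod 59), so λ ≡ 55.
  x = λ² - 23 - 31 = 3025 - 54 ≡ 21; y = λ·(23 - 21) - 27 ≡ 24. → (21, 24)
4P: (21, 24) + (31, 54). λ = (54 - 24)/(31 - 21) ≡ 30/10 mod 59. 10⁻¹ ≡ 6 (mod 59), so λ ≡ 3.
  x = λ² - 21 - 31 = 9 - 52 ≡ 16; y = λ·(21 - 16) - 24 ≡ 50. → (16, 50)
5P: (16, 50) + (31, 54). λ = (54 - 50)/(31 - 16) ≡ 4/15 mod 59. 15⁻¹ ≡ 4 (mod 59), so λ ≡ 16.
  x = λ² - 16 - 31 = 256 - 47 ≡ 32; y = λ·(16 - 32) - 50 ≡ 48. → (32, 48)
6P: (32, 48) + (31, 54). λ = (54 - 48)/(31 - 32) ≡ 6/58 mod 59. 58⁻¹ ≡ 58 (mod 59), so λ ≡ 53.
  x = λ² - 32 - 31 = 2809 - 63 ≡ 32; y = λ·(32 - 32) - 48 ≡ 11. → (32, 11)
7P: (32, 11) + (31, 54). λ = (54 - 11)/(31 - 32) ≡ 43/58 mod 59. 58⁻¹ ≡ 58 (mod 59), so λ ≡ 16.
  x = λ² - 32 - 31 = 256 - 63 ≡ 16; y = λ·(32 - 16) - 11 ≡ 9. → (16, 9)
8P: (16, 9) + (31, 54). λ = (54 - 9)/(31 - 16) ≡ 45/15 mod 59. 15⁻¹ ≡ 4 (mod 59) since 15·4 = 60 ≡ 1, so λ ≡ 3.
  x = λ² - 16 - 31 = 9 - 47 ≡ 21; y = λ·(16 - 21) - 9 ≡ 35. → (21, 35)
9P: (21, 35) + (31, 54). λ = (54 - 35)/(31 - 21) ≡ 19/10 mod 59. 10⁻¹ ≡ 6 (mod 59), so λ ≡ 55.
  x = λ² - 21 - 31 = 3025 - 52 ≡ 23; y = λ·(21 - 23) - 35 ≡ 32. → (23, 32)
10P: (23, 32) + (31, 54). λ = (54 - 32)/(31 - 23) ≡ 22/8 mod 59. 8⁻¹ ≡ 37 (mod 59) since 8·37 = 296 ≡ 1, so λ ≡ 47.
  x = λ² - 23 - 31 = 2209 - 54 ≡ 31; y = λ·(23 - 31) - 32 ≡ 5. → (31, 5)
11P: (31, 5) + (31, 54): same x and y₁ ≡ -y₂, so the sum is O.
11P = O, so the order is 11.

11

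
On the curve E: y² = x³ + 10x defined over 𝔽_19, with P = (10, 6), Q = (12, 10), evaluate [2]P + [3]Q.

First 2P:
Repeated addition: build up to 2P.
2P: tangent at (10, 6): λ = (3·10² + 10)/(2·6) ≡ 6/12. 12⁻¹ ≡ 8 (mod 19), so λ ≡ 6·8 ≡ 10.
  x = λ² - 10 - 10 = 100 - 20 ≡ 4; y = λ·(10 - 4) - 6 ≡ 16. → (4, 16)
2P = (4, 16).
Next 3Q:
Repeated addition: build up to 3Q.
2Q: tangent at (12, 10): λ = (3·12² + 10)/(2·10) ≡ 5/1. 1⁻¹ ≡ 1 (mod 19), so λ ≡ 5·1 ≡ 5.
  x = λ² - 12 - 12 = 25 - 24 ≡ 1; y = λ·(12 - 1) - 10 ≡ 7. → (1, 7)
3Q: (1, 7) + (12, 10). λ = (10 - 7)/(12 - 1) ≡ 3/11 mod 19. 11⁻¹ ≡ 7 (mod 19), so λ ≡ 2.
  x = λ² - 1 - 12 = 4 - 13 ≡ 10; y = λ·(1 - 10) - 7 ≡ 13. → (10, 13)
3Q = (10, 13).
Finally 2P + 3Q:
(4, 16) + (10, 13). λ = (13 - 16)/(10 - 4) ≡ 16/6 mod 19. 6⁻¹ ≡ 16 (mod 19), so λ ≡ 9.
  x = λ² - 4 - 10 = 81 - 14 ≡ 10; y = λ·(4 - 10) - 16 ≡ 6. → (10, 6)

(10, 6)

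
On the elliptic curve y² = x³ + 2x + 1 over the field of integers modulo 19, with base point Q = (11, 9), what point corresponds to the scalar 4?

(16, 14)

Repeated addition: build up to 4Q.
2Q: tangent at (11, 9): λ = (3·11² + 2)/(2·9) ≡ 4/18. 18⁻¹ ≡ 18 (mod 19), so λ ≡ 4·18 ≡ 15.
  x = λ² - 11 - 11 = 225 - 22 ≡ 13; y = λ·(11 - 13) - 9 ≡ 18. → (13, 18)
3Q: (13, 18) + (11, 9). λ = (9 - 18)/(11 - 13) ≡ 10/17 mod 19. 17⁻¹ ≡ 9 (mod 19), so λ ≡ 14.
  x = λ² - 13 - 11 = 196 - 24 ≡ 1; y = λ·(13 - 1) - 18 ≡ 17. → (1, 17)
4Q: (1, 17) + (11, 9). λ = (9 - 17)/(11 - 1) ≡ 11/10 mod 19. 10⁻¹ ≡ 2 (mod 19) since 10·2 = 20 ≡ 1, so λ ≡ 3.
  x = λ² - 1 - 11 = 9 - 12 ≡ 16; y = λ·(1 - 16) - 17 ≡ 14. → (16, 14)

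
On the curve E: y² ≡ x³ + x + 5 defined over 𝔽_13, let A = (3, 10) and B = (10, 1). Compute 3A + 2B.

(10, 12)

First 3A:
Repeated addition: build up to 3A.
2A: tangent at (3, 10): λ = (3·3² + 1)/(2·10) ≡ 2/7. 7⁻¹ ≡ 2 (mod 13) since 7·2 = 14 ≡ 1, so λ ≡ 2·2 ≡ 4.
  x = λ² - 3 - 3 = 16 - 6 ≡ 10; y = λ·(3 - 10) - 10 ≡ 1. → (10, 1)
3A: (10, 1) + (3, 10). λ = (10 - 1)/(3 - 10) ≡ 9/6 mod 13. 6⁻¹ ≡ 11 (mod 13), so λ ≡ 8.
  x = λ² - 10 - 3 = 64 - 13 ≡ 12; y = λ·(10 - 12) - 1 ≡ 9. → (12, 9)
3A = (12, 9).
Next 2B:
Repeated addition: build up to 2B.
2B: tangent at (10, 1): λ = (3·10² + 1)/(2·1) ≡ 2/2. 2⁻¹ ≡ 7 (mod 13) since 2·7 = 14 ≡ 1, so λ ≡ 2·7 ≡ 1.
  x = λ² - 10 - 10 = 1 - 20 ≡ 7; y = λ·(10 - 7) - 1 ≡ 2. → (7, 2)
2B = (7, 2).
Finally 3A + 2B:
(12, 9) + (7, 2). λ = (2 - 9)/(7 - 12) ≡ 6/8 mod 13. 8⁻¹ ≡ 5 (mod 13) since 8·5 = 40 ≡ 1, so λ ≡ 4.
  x = λ² - 12 - 7 = 16 - 19 ≡ 10; y = λ·(12 - 10) - 9 ≡ 12. → (10, 12)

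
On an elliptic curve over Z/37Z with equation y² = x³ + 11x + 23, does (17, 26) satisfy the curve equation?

no

y² = 26² ≡ 10; x³ + 11x + 23 = 5123 ≡ 17 (mod 37). 10 ≠ 17.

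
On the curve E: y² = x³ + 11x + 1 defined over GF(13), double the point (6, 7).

tangent at (6, 7): λ = (3·6² + 11)/(2·7) ≡ 2/1. 1⁻¹ ≡ 1 (mod 13), so λ ≡ 2·1 ≡ 2.
  x = λ² - 6 - 6 = 4 - 12 ≡ 5; y = λ·(6 - 5) - 7 ≡ 8. → (5, 8)

(5, 8)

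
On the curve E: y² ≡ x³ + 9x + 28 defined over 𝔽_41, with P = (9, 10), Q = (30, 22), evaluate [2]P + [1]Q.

First 2P:
Repeated addition: build up to 2P.
2P: tangent at (9, 10): λ = (3·9² + 9)/(2·10) ≡ 6/20. 20⁻¹ ≡ 39 (mod 41), so λ ≡ 6·39 ≡ 29.
  x = λ² - 9 - 9 = 841 - 18 ≡ 3; y = λ·(9 - 3) - 10 ≡ 0. → (3, 0)
2P = (3, 0).
Finally 2P + Q:
(3, 0) + (30, 22). λ = (22 - 0)/(30 - 3) ≡ 22/27 mod 41. 27⁻¹ ≡ 38 (mod 41), so λ ≡ 16.
  x = λ² - 3 - 30 = 256 - 33 ≡ 18; y = λ·(3 - 18) - 0 ≡ 6. → (18, 6)

(18, 6)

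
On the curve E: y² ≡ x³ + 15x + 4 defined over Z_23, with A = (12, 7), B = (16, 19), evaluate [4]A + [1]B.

First 4A:
Double-and-add on 4 = (100)₂. Start with A = (12, 7) for the leading 1-bit.
double: tangent at (12, 7): λ = (3·12² + 15)/(2·7) ≡ 10/14. 14⁻¹ ≡ 5 (mod 23), so λ ≡ 10·5 ≡ 4.
  x = λ² - 12 - 12 = 16 - 24 ≡ 15; y = λ·(12 - 15) - 7 ≡ 4. → (15, 4)
double: tangent at (15, 4): λ = (3·15² + 15)/(2·4) ≡ 0/8. 8⁻¹ ≡ 3 (mod 23), so λ ≡ 0·3 ≡ 0.
  x = λ² - 15 - 15 = 0 - 30 ≡ 16; y = λ·(15 - 16) - 4 ≡ 19. → (16, 19)
4A = (16, 19).
Finally 4A + B:
tangent at (16, 19): λ = (3·16² + 15)/(2·19) ≡ 1/15. 15⁻¹ ≡ 20 (mod 23), so λ ≡ 1·20 ≡ 20.
  x = λ² - 16 - 16 = 400 - 32 ≡ 0; y = λ·(16 - 0) - 19 ≡ 2. → (0, 2)

(0, 2)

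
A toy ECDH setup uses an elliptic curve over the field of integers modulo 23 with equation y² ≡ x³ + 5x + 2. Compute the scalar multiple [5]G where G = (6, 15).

(1, 10)

Double-and-add on 5 = (101)₂. Start with G = (6, 15) for the leading 1-bit.
double: tangent at (6, 15): λ = (3·6² + 5)/(2·15) ≡ 21/7. 7⁻¹ ≡ 10 (mod 23), so λ ≡ 21·10 ≡ 3.
  x = λ² - 6 - 6 = 9 - 12 ≡ 20; y = λ·(6 - 20) - 15 ≡ 12. → (20, 12)
double: tangent at (20, 12): λ = (3·20² + 5)/(2·12) ≡ 9/1. 1⁻¹ ≡ 1 (mod 23), so λ ≡ 9·1 ≡ 9.
  x = λ² - 20 - 20 = 81 - 40 ≡ 18; y = λ·(20 - 18) - 12 ≡ 6. → (18, 6)
add G: (18, 6) + (6, 15). λ = (15 - 6)/(6 - 18) ≡ 9/11 mod 23. 11⁻¹ ≡ 21 (mod 23) since 11·21 = 231 ≡ 1, so λ ≡ 5.
  x = λ² - 18 - 6 = 25 - 24 ≡ 1; y = λ·(18 - 1) - 6 ≡ 10. → (1, 10)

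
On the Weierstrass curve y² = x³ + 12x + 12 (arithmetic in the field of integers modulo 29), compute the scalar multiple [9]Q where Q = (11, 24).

Repeated addition: build up to 9Q.
2Q: tangent at (11, 24): λ = (3·11² + 12)/(2·24) ≡ 27/19. 19⁻¹ ≡ 26 (mod 29) since 19·26 = 494 ≡ 1, so λ ≡ 27·26 ≡ 6.
  x = λ² - 11 - 11 = 36 - 22 ≡ 14; y = λ·(11 - 14) - 24 ≡ 16. → (14, 16)
3Q: (14, 16) + (11, 24). λ = (24 - 16)/(11 - 14) ≡ 8/26 mod 29. 26⁻¹ ≡ 19 (mod 29), so λ ≡ 7.
  x = λ² - 14 - 11 = 49 - 25 ≡ 24; y = λ·(14 - 24) - 16 ≡ 1. → (24, 1)
4Q: (24, 1) + (11, 24). λ = (24 - 1)/(11 - 24) ≡ 23/16 mod 29. 16⁻¹ ≡ 20 (mod 29) since 16·20 = 320 ≡ 1, so λ ≡ 25.
  x = λ² - 24 - 11 = 625 - 35 ≡ 10; y = λ·(24 - 10) - 1 ≡ 1. → (10, 1)
5Q: (10, 1) + (11, 24). λ = (24 - 1)/(11 - 10) ≡ 23/1 mod 29. 1⁻¹ ≡ 1 (mod 29), so λ ≡ 23.
  x = λ² - 10 - 11 = 529 - 21 ≡ 15; y = λ·(10 - 15) - 1 ≡ 0. → (15, 0)
6Q: (15, 0) + (11, 24). λ = (24 - 0)/(11 - 15) ≡ 24/25 mod 29. 25⁻¹ ≡ 7 (mod 29), so λ ≡ 23.
  x = λ² - 15 - 11 = 529 - 26 ≡ 10; y = λ·(15 - 10) - 0 ≡ 28. → (10, 28)
7Q: (10, 28) + (11, 24). λ = (24 - 28)/(11 - 10) ≡ 25/1 mod 29. 1⁻¹ ≡ 1 (mod 29), so λ ≡ 25.
  x = λ² - 10 - 11 = 625 - 21 ≡ 24; y = λ·(10 - 24) - 28 ≡ 28. → (24, 28)
8Q: (24, 28) + (11, 24). λ = (24 - 28)/(11 - 24) ≡ 25/16 mod 29. 16⁻¹ ≡ 20 (mod 29), so λ ≡ 7.
  x = λ² - 24 - 11 = 49 - 35 ≡ 14; y = λ·(24 - 14) - 28 ≡ 13. → (14, 13)
9Q: (14, 13) + (11, 24). λ = (24 - 13)/(11 - 14) ≡ 11/26 mod 29. 26⁻¹ ≡ 19 (mod 29) since 26·19 = 494 ≡ 1, so λ ≡ 6.
  x = λ² - 14 - 11 = 36 - 25 ≡ 11; y = λ·(14 - 11) - 13 ≡ 5. → (11, 5)

(11, 5)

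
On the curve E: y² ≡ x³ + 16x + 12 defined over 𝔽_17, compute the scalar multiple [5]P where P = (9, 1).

Repeated addition: build up to 5P.
2P: tangent at (9, 1): λ = (3·9² + 16)/(2·1) ≡ 4/2. 2⁻¹ ≡ 9 (mod 17), so λ ≡ 4·9 ≡ 2.
  x = λ² - 9 - 9 = 4 - 18 ≡ 3; y = λ·(9 - 3) - 1 ≡ 11. → (3, 11)
3P: (3, 11) + (9, 1). λ = (1 - 11)/(9 - 3) ≡ 7/6 mod 17. 6⁻¹ ≡ 3 (mod 17), so λ ≡ 4.
  x = λ² - 3 - 9 = 16 - 12 ≡ 4; y = λ·(3 - 4) - 11 ≡ 2. → (4, 2)
4P: (4, 2) + (9, 1). λ = (1 - 2)/(9 - 4) ≡ 16/5 mod 17. 5⁻¹ ≡ 7 (mod 17), so λ ≡ 10.
  x = λ² - 4 - 9 = 100 - 13 ≡ 2; y = λ·(4 - 2) - 2 ≡ 1. → (2, 1)
5P: (2, 1) + (9, 1). λ = (1 - 1)/(9 - 2) ≡ 0/7 mod 17. 7⁻¹ ≡ 5 (mod 17) since 7·5 = 35 ≡ 1, so λ ≡ 0.
  x = λ² - 2 - 9 = 0 - 11 ≡ 6; y = λ·(2 - 6) - 1 ≡ 16. → (6, 16)

(6, 16)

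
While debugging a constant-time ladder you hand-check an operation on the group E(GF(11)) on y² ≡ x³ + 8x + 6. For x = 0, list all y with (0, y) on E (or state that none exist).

x³ + 8x + 6 = 6 ≡ 6 (mod 11).
6 is a non-residue mod 11; no y exists.

none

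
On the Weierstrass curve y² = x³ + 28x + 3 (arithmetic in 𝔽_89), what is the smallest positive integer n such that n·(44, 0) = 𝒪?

2P: (44, 0) + (44, 0): same x and y₁ ≡ -y₂, so the sum is 𝒪.
2P = 𝒪, so the order is 2.

2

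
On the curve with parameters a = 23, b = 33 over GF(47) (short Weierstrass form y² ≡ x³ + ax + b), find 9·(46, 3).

Write G = (46, 3).
Repeated addition: build up to 9G.
2G: tangent at (46, 3): λ = (3·46² + 23)/(2·3) ≡ 26/6. 6⁻¹ ≡ 8 (mod 47) since 6·8 = 48 ≡ 1, so λ ≡ 26·8 ≡ 20.
  x = λ² - 46 - 46 = 400 - 92 ≡ 26; y = λ·(46 - 26) - 3 ≡ 21. → (26, 21)
3G: (26, 21) + (46, 3). λ = (3 - 21)/(46 - 26) ≡ 29/20 mod 47. 20⁻¹ ≡ 40 (mod 47), so λ ≡ 32.
  x = λ² - 26 - 46 = 1024 - 72 ≡ 12; y = λ·(26 - 12) - 21 ≡ 4. → (12, 4)
4G: (12, 4) + (46, 3). λ = (3 - 4)/(46 - 12) ≡ 46/34 mod 47. 34⁻¹ ≡ 18 (mod 47) since 34·18 = 612 ≡ 1, so λ ≡ 29.
  x = λ² - 12 - 46 = 841 - 58 ≡ 31; y = λ·(12 - 31) - 4 ≡ 9. → (31, 9)
5G: (31, 9) + (46, 3). λ = (3 - 9)/(46 - 31) ≡ 41/15 mod 47. 15⁻¹ ≡ 22 (mod 47) since 15·22 = 330 ≡ 1, so λ ≡ 9.
  x = λ² - 31 - 46 = 81 - 77 ≡ 4; y = λ·(31 - 4) - 9 ≡ 46. → (4, 46)
6G: (4, 46) + (46, 3). λ = (3 - 46)/(46 - 4) ≡ 4/42 mod 47. 42⁻¹ ≡ 28 (mod 47) since 42·28 = 1176 ≡ 1, so λ ≡ 18.
  x = λ² - 4 - 46 = 324 - 50 ≡ 39; y = λ·(4 - 39) - 46 ≡ 29. → (39, 29)
7G: (39, 29) + (46, 3). λ = (3 - 29)/(46 - 39) ≡ 21/7 mod 47. 7⁻¹ ≡ 27 (mod 47) since 7·27 = 189 ≡ 1, so λ ≡ 3.
  x = λ² - 39 - 46 = 9 - 85 ≡ 18; y = λ·(39 - 18) - 29 ≡ 34. → (18, 34)
8G: (18, 34) + (46, 3). λ = (3 - 34)/(46 - 18) ≡ 16/28 mod 47. 28⁻¹ ≡ 42 (mod 47) since 28·42 = 1176 ≡ 1, so λ ≡ 14.
  x = λ² - 18 - 46 = 196 - 64 ≡ 38; y = λ·(18 - 38) - 34 ≡ 15. → (38, 15)
9G: (38, 15) + (46, 3). λ = (3 - 15)/(46 - 38) ≡ 35/8 mod 47. 8⁻¹ ≡ 6 (mod 47), so λ ≡ 22.
  x = λ² - 38 - 46 = 484 - 84 ≡ 24; y = λ·(38 - 24) - 15 ≡ 11. → (24, 11)

(24, 11)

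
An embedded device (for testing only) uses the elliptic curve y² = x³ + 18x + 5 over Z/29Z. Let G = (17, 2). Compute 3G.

Repeated addition: build up to 3G.
2G: tangent at (17, 2): λ = (3·17² + 18)/(2·2) ≡ 15/4. 4⁻¹ ≡ 22 (mod 29) since 4·22 = 88 ≡ 1, so λ ≡ 15·22 ≡ 11.
  x = λ² - 17 - 17 = 121 - 34 ≡ 0; y = λ·(17 - 0) - 2 ≡ 11. → (0, 11)
3G: (0, 11) + (17, 2). λ = (2 - 11)/(17 - 0) ≡ 20/17 mod 29. 17⁻¹ ≡ 12 (mod 29) since 17·12 = 204 ≡ 1, so λ ≡ 8.
  x = λ² - 0 - 17 = 64 - 17 ≡ 18; y = λ·(0 - 18) - 11 ≡ 19. → (18, 19)

(18, 19)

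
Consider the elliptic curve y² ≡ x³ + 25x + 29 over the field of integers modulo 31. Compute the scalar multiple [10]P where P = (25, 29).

O

Double-and-add on 10 = (1010)₂. Start with P = (25, 29) for the leading 1-bit.
double: tangent at (25, 29): λ = (3·25² + 25)/(2·29) ≡ 9/27. 27⁻¹ ≡ 23 (mod 31), so λ ≡ 9·23 ≡ 21.
  x = λ² - 25 - 25 = 441 - 50 ≡ 19; y = λ·(25 - 19) - 29 ≡ 4. → (19, 4)
double: tangent at (19, 4): λ = (3·19² + 25)/(2·4) ≡ 23/8. 8⁻¹ ≡ 4 (mod 31), so λ ≡ 23·4 ≡ 30.
  x = λ² - 19 - 19 = 900 - 38 ≡ 25; y = λ·(19 - 25) - 4 ≡ 2. → (25, 2)
add P: (25, 2) + (25, 29): same x and y₁ ≡ -y₂, so the sum is 𝒪.
double: 𝒪 + 𝒪 = 𝒪 (identity).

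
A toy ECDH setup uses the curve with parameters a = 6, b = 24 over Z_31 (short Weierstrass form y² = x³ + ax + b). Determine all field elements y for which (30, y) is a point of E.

none

x³ + 6x + 24 = 27204 ≡ 17 (mod 31).
17 is a non-residue mod 31; no y exists.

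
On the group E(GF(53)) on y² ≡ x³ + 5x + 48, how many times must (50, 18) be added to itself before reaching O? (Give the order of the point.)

8

2P: tangent at (50, 18): λ = (3·50² + 5)/(2·18) ≡ 32/36. 36⁻¹ ≡ 28 (mod 53) since 36·28 = 1008 ≡ 1, so λ ≡ 32·28 ≡ 48.
  x = λ² - 50 - 50 = 2304 - 100 ≡ 31; y = λ·(50 - 31) - 18 ≡ 46. → (31, 46)
3P: (31, 46) + (50, 18). λ = (18 - 46)/(50 - 31) ≡ 25/19 mod 53. 19⁻¹ ≡ 14 (mod 53), so λ ≡ 32.
  x = λ² - 31 - 50 = 1024 - 81 ≡ 42; y = λ·(31 - 42) - 46 ≡ 26. → (42, 26)
4P: (42, 26) + (50, 18). λ = (18 - 26)/(50 - 42) ≡ 45/8 mod 53. 8⁻¹ ≡ 20 (mod 53) since 8·20 = 160 ≡ 1, so λ ≡ 52.
  x = λ² - 42 - 50 = 2704 - 92 ≡ 15; y = λ·(42 - 15) - 26 ≡ 0. → (15, 0)
5P: (15, 0) + (50, 18). λ = (18 - 0)/(50 - 15) ≡ 18/35 mod 53. 35⁻¹ ≡ 50 (mod 53), so λ ≡ 52.
  x = λ² - 15 - 50 = 2704 - 65 ≡ 42; y = λ·(15 - 42) - 0 ≡ 27. → (42, 27)
6P: (42, 27) + (50, 18). λ = (18 - 27)/(50 - 42) ≡ 44/8 mod 53. 8⁻¹ ≡ 20 (mod 53), so λ ≡ 32.
  x = λ² - 42 - 50 = 1024 - 92 ≡ 31; y = λ·(42 - 31) - 27 ≡ 7. → (31, 7)
7P: (31, 7) + (50, 18). λ = (18 - 7)/(50 - 31) ≡ 11/19 mod 53. 19⁻¹ ≡ 14 (mod 53), so λ ≡ 48.
  x = λ² - 31 - 50 = 2304 - 81 ≡ 50; y = λ·(31 - 50) - 7 ≡ 35. → (50, 35)
8P: (50, 35) + (50, 18): same x and y₁ ≡ -y₂, so the sum is O.
8P = O, so the order is 8.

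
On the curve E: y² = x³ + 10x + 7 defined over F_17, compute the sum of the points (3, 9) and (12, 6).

(4, 14)

(3, 9) + (12, 6). λ = (6 - 9)/(12 - 3) ≡ 14/9 mod 17. 9⁻¹ ≡ 2 (mod 17) since 9·2 = 18 ≡ 1, so λ ≡ 11.
  x = λ² - 3 - 12 = 121 - 15 ≡ 4; y = λ·(3 - 4) - 9 ≡ 14. → (4, 14)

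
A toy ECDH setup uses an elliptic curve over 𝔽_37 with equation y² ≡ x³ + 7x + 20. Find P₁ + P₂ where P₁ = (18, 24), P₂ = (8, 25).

(18, 24) + (8, 25). λ = (25 - 24)/(8 - 18) ≡ 1/27 mod 37. 27⁻¹ ≡ 11 (mod 37), so λ ≡ 11.
  x = λ² - 18 - 8 = 121 - 26 ≡ 21; y = λ·(18 - 21) - 24 ≡ 17. → (21, 17)

(21, 17)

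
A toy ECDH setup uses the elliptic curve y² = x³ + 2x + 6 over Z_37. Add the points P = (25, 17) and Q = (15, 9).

(25, 17) + (15, 9). λ = (9 - 17)/(15 - 25) ≡ 29/27 mod 37. 27⁻¹ ≡ 11 (mod 37), so λ ≡ 23.
  x = λ² - 25 - 15 = 529 - 40 ≡ 8; y = λ·(25 - 8) - 17 ≡ 4. → (8, 4)

(8, 4)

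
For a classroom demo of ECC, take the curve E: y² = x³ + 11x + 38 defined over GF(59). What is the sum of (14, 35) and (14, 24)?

The two points share x = 14 and their y-coordinates satisfy 35 + 24 ≡ 0 (mod 59), so they are inverses. Their sum is 𝒪.

O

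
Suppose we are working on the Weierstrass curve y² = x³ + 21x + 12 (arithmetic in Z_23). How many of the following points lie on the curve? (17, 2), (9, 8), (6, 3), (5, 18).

(17, 2): 2² ≡ 4, rhs ≡ 15 → off.
(9, 8): 8² ≡ 18, rhs ≡ 10 → off.
(6, 3): 3² ≡ 9, rhs ≡ 9 → on.
(5, 18): 18² ≡ 2, rhs ≡ 12 → off.

1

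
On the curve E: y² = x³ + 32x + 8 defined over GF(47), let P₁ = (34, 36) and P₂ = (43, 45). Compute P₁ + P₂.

(34, 36) + (43, 45). λ = (45 - 36)/(43 - 34) ≡ 9/9 mod 47. 9⁻¹ ≡ 21 (mod 47), so λ ≡ 1.
  x = λ² - 34 - 43 = 1 - 77 ≡ 18; y = λ·(34 - 18) - 36 ≡ 27. → (18, 27)

(18, 27)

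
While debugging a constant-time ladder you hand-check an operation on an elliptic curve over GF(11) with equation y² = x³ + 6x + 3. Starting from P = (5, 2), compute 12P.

Double-and-add on 12 = (1100)₂. Start with P = (5, 2) for the leading 1-bit.
double: tangent at (5, 2): λ = (3·5² + 6)/(2·2) ≡ 4/4. 4⁻¹ ≡ 3 (mod 11) since 4·3 = 12 ≡ 1, so λ ≡ 4·3 ≡ 1.
  x = λ² - 5 - 5 = 1 - 10 ≡ 2; y = λ·(5 - 2) - 2 ≡ 1. → (2, 1)
add P: (2, 1) + (5, 2). λ = (2 - 1)/(5 - 2) ≡ 1/3 mod 11. 3⁻¹ ≡ 4 (mod 11) since 3·4 = 12 ≡ 1, so λ ≡ 4.
  x = λ² - 2 - 5 = 16 - 7 ≡ 9; y = λ·(2 - 9) - 1 ≡ 4. → (9, 4)
double: tangent at (9, 4): λ = (3·9² + 6)/(2·4) ≡ 7/8. 8⁻¹ ≡ 7 (mod 11), so λ ≡ 7·7 ≡ 5.
  x = λ² - 9 - 9 = 25 - 18 ≡ 7; y = λ·(9 - 7) - 4 ≡ 6. → (7, 6)
double: tangent at (7, 6): λ = (3·7² + 6)/(2·6) ≡ 10/1. 1⁻¹ ≡ 1 (mod 11), so λ ≡ 10·1 ≡ 10.
  x = λ² - 7 - 7 = 100 - 14 ≡ 9; y = λ·(7 - 9) - 6 ≡ 7. → (9, 7)

(9, 7)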